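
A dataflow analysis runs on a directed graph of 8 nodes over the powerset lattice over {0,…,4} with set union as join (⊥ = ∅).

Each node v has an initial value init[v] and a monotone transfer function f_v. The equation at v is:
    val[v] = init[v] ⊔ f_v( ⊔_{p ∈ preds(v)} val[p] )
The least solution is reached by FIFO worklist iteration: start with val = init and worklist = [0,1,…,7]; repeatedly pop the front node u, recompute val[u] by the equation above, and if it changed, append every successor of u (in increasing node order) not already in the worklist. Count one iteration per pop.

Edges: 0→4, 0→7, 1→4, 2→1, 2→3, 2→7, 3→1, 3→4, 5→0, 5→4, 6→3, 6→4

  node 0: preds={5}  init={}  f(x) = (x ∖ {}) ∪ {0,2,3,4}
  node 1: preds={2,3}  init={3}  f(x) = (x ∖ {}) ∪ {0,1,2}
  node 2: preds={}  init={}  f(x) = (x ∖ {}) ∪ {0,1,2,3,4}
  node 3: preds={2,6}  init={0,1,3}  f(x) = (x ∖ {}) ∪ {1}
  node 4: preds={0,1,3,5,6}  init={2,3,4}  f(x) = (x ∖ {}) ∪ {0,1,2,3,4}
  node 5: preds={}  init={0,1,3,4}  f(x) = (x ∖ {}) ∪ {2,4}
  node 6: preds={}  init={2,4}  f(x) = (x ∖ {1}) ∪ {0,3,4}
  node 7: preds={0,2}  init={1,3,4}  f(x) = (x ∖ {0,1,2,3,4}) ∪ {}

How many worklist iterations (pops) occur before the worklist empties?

12

Trace (12 dequeues):
  [1] u=0 | in {0,1,3,4} | out {0,1,2,3,4} | prev {} | push {}
  [2] u=1 | in {0,1,3} | out {0,1,2,3} | prev {3} | push {}
  [3] u=2 | in {} | out {0,1,2,3,4} | prev {} | push {1}
  [4] u=3 | in {0,1,2,3,4} | out {0,1,2,3,4} | prev {0,1,3} | push {}
  [5] u=4 | in {0,1,2,3,4} | out {0,1,2,3,4} | prev {2,3,4} | push {}
  [6] u=5 | in {} | out {0,1,2,3,4} | prev {0,1,3,4} | push {0,4}
  [7] u=6 | in {} | out {0,2,3,4} | prev {2,4} | push {3}
  [8] u=7 | in {0,1,2,3,4} | out {1,3,4} | ==
  [9] u=1 | in {0,1,2,3,4} | out {0,1,2,3,4} | prev {0,1,2,3} | push {}
  [10] u=0 | in {0,1,2,3,4} | out {0,1,2,3,4} | ==
  [11] u=4 | in {0,1,2,3,4} | out {0,1,2,3,4} | ==
  [12] u=3 | in {0,1,2,3,4} | out {0,1,2,3,4} | ==

Converged values:
  [0] {0,1,2,3,4}
  [1] {0,1,2,3,4}
  [2] {0,1,2,3,4}
  [3] {0,1,2,3,4}
  [4] {0,1,2,3,4}
  [5] {0,1,2,3,4}
  [6] {0,2,3,4}
  [7] {1,3,4}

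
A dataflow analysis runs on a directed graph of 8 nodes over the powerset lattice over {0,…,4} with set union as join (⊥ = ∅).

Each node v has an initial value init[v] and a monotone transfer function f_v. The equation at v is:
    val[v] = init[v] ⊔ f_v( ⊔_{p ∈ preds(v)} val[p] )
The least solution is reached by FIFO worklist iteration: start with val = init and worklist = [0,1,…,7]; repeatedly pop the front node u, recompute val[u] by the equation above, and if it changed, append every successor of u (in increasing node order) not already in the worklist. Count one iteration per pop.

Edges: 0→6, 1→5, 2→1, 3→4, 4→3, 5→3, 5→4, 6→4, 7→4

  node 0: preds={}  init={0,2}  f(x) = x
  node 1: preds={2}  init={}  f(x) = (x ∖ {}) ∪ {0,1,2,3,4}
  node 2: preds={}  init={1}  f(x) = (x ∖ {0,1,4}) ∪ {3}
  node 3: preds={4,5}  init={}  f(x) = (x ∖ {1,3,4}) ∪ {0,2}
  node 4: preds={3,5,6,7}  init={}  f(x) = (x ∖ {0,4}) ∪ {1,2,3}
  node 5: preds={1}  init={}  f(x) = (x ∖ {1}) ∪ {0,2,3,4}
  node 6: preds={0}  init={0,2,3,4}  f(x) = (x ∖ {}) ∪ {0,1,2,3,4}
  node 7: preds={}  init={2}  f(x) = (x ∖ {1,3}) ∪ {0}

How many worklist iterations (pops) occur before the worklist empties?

Iteration log — 11 steps:
  step 1. node 0  ⊔preds={}  new={0,2}  stable
  step 2. node 1  ⊔preds={1}  new={0,1,2,3,4}  old={}  +wl: 
  step 3. node 2  ⊔preds={}  new={1,3}  old={1}  +wl: 1
  step 4. node 3  ⊔preds={}  new={0,2}  old={}  +wl: 
  step 5. node 4  ⊔preds={0,2,3,4}  new={1,2,3}  old={}  +wl: 3
  step 6. node 5  ⊔preds={0,1,2,3,4}  new={0,2,3,4}  old={}  +wl: 4
  step 7. node 6  ⊔preds={0,2}  new={0,1,2,3,4}  old={0,2,3,4}  +wl: 
  step 8. node 7  ⊔preds={}  new={0,2}  old={2}  +wl: 
  step 9. node 1  ⊔preds={1,3}  new={0,1,2,3,4}  stable
  step 10. node 3  ⊔preds={0,1,2,3,4}  new={0,2}  stable
  step 11. node 4  ⊔preds={0,1,2,3,4}  new={1,2,3}  stable

Least fixpoint reached:
  node 0: {0,2}
  node 1: {0,1,2,3,4}
  node 2: {1,3}
  node 3: {0,2}
  node 4: {1,2,3}
  node 5: {0,2,3,4}
  node 6: {0,1,2,3,4}
  node 7: {0,2}

11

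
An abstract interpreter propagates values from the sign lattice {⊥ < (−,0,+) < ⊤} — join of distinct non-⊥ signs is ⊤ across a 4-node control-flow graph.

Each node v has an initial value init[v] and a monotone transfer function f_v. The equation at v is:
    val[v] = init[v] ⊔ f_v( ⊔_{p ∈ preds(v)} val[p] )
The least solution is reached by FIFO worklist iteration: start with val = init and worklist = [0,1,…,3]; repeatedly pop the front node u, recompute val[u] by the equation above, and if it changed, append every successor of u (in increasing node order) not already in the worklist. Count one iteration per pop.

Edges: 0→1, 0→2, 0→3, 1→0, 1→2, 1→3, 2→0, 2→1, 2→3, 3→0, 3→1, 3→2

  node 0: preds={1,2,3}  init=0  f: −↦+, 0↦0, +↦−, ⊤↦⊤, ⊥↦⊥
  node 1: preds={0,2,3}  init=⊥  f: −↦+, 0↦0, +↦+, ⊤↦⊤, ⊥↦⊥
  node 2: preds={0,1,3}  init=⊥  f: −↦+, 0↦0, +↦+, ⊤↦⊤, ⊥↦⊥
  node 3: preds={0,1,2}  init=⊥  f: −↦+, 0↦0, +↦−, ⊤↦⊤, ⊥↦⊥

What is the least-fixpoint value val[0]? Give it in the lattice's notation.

Trace (7 dequeues):
  [1] u=0 | in ⊥ | out 0 | ==
  [2] u=1 | in 0 | out 0 | prev ⊥ | push {0}
  [3] u=2 | in 0 | out 0 | prev ⊥ | push {1}
  [4] u=3 | in 0 | out 0 | prev ⊥ | push {2}
  [5] u=0 | in 0 | out 0 | ==
  [6] u=1 | in 0 | out 0 | ==
  [7] u=2 | in 0 | out 0 | ==

Converged values:
  [0] 0
  [1] 0
  [2] 0
  [3] 0

0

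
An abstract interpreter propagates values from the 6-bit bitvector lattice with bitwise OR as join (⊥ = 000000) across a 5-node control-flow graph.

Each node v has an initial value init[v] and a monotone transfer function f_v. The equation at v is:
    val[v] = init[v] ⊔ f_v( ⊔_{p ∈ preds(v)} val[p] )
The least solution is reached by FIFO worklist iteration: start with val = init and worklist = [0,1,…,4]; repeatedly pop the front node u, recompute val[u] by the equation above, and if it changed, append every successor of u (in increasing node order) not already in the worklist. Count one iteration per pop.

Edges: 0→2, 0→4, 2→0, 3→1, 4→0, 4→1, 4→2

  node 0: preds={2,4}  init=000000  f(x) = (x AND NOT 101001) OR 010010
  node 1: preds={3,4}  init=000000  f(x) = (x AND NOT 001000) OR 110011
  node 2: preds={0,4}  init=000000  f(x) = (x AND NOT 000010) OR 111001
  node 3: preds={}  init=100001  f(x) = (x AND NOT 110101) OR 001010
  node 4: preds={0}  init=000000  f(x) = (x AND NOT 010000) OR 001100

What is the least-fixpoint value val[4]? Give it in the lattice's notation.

001110

Worklist (10 pops):
  #1 pop 0: in=000000 → 010010 (was 000000); enqueue []
  #2 pop 1: in=100001 → 110011 (was 000000); enqueue []
  #3 pop 2: in=010010 → 111001 (was 000000); enqueue [0]
  #4 pop 3: in=000000 → 101011 (was 100001); enqueue [1]
  #5 pop 4: in=010010 → 001110 (was 000000); enqueue [2]
  #6 pop 0: in=111111 → 010110 (was 010010); enqueue [4]
  #7 pop 1: in=101111 → 110111 (was 110011); enqueue []
  #8 pop 2: in=011110 → 111101 (was 111001); enqueue [0]
  #9 pop 4: in=010110 → 001110 (no change)
  #10 pop 0: in=111111 → 010110 (no change)

Fixpoint:
  val[0] = 010110
  val[1] = 110111
  val[2] = 111101
  val[3] = 101011
  val[4] = 001110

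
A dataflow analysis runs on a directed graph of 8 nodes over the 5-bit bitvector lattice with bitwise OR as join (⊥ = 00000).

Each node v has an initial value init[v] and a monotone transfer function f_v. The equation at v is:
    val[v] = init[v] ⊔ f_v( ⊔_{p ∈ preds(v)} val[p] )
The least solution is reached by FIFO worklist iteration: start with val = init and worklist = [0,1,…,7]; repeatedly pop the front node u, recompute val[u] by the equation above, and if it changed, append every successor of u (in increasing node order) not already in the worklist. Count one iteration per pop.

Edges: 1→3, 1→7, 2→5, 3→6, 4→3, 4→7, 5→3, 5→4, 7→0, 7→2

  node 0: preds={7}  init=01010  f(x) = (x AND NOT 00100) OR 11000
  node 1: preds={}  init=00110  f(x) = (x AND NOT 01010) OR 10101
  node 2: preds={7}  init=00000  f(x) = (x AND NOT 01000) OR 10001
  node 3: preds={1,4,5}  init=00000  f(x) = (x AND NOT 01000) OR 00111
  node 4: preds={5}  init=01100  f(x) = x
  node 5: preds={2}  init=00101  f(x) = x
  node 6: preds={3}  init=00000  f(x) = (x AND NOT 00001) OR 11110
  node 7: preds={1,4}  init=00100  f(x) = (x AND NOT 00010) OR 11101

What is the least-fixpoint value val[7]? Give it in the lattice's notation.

11101

Trace (14 dequeues):
  [1] u=0 | in 00100 | out 11010 | prev 01010 | push {}
  [2] u=1 | in 00000 | out 10111 | prev 00110 | push {}
  [3] u=2 | in 00100 | out 10101 | prev 00000 | push {}
  [4] u=3 | in 11111 | out 10111 | prev 00000 | push {}
  [5] u=4 | in 00101 | out 01101 | prev 01100 | push {3}
  [6] u=5 | in 10101 | out 10101 | prev 00101 | push {4}
  [7] u=6 | in 10111 | out 11110 | prev 00000 | push {}
  [8] u=7 | in 11111 | out 11101 | prev 00100 | push {0,2}
  [9] u=3 | in 11111 | out 10111 | ==
  [10] u=4 | in 10101 | out 11101 | prev 01101 | push {3,7}
  [11] u=0 | in 11101 | out 11011 | prev 11010 | push {}
  [12] u=2 | in 11101 | out 10101 | ==
  [13] u=3 | in 11111 | out 10111 | ==
  [14] u=7 | in 11111 | out 11101 | ==

Converged values:
  [0] 11011
  [1] 10111
  [2] 10101
  [3] 10111
  [4] 11101
  [5] 10101
  [6] 11110
  [7] 11101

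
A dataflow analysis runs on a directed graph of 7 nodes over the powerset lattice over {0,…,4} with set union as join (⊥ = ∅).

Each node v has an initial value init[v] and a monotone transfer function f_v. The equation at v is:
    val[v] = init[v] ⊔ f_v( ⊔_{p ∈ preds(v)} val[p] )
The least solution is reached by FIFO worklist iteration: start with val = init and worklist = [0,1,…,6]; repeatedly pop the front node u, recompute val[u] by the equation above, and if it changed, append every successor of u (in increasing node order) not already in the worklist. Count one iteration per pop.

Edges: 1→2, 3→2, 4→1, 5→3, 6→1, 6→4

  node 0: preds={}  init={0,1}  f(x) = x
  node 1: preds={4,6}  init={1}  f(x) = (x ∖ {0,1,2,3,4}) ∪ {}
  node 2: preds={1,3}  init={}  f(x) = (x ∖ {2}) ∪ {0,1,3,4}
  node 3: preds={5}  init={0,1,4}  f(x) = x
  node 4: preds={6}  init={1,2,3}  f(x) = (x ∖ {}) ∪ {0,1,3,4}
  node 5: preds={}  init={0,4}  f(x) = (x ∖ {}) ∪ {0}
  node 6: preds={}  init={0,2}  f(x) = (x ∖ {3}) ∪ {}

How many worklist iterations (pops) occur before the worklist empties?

Iteration log — 8 steps:
  step 1. node 0  ⊔preds={}  new={0,1}  stable
  step 2. node 1  ⊔preds={0,1,2,3}  new={1}  stable
  step 3. node 2  ⊔preds={0,1,4}  new={0,1,3,4}  old={}  +wl: 
  step 4. node 3  ⊔preds={0,4}  new={0,1,4}  stable
  step 5. node 4  ⊔preds={0,2}  new={0,1,2,3,4}  old={1,2,3}  +wl: 1
  step 6. node 5  ⊔preds={}  new={0,4}  stable
  step 7. node 6  ⊔preds={}  new={0,2}  stable
  step 8. node 1  ⊔preds={0,1,2,3,4}  new={1}  stable

Least fixpoint reached:
  node 0: {0,1}
  node 1: {1}
  node 2: {0,1,3,4}
  node 3: {0,1,4}
  node 4: {0,1,2,3,4}
  node 5: {0,4}
  node 6: {0,2}

8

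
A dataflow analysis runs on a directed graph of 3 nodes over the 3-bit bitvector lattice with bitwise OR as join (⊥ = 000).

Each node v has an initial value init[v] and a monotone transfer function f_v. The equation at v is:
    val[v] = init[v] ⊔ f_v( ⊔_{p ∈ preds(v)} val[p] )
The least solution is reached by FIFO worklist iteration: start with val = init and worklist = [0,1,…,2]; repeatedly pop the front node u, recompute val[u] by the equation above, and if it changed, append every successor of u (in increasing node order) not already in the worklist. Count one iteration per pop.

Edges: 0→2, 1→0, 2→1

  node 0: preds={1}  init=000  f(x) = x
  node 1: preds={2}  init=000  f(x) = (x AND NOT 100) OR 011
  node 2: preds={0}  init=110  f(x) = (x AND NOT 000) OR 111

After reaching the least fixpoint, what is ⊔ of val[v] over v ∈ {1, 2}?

Trace (6 dequeues):
  [1] u=0 | in 000 | out 000 | ==
  [2] u=1 | in 110 | out 011 | prev 000 | push {0}
  [3] u=2 | in 000 | out 111 | prev 110 | push {1}
  [4] u=0 | in 011 | out 011 | prev 000 | push {2}
  [5] u=1 | in 111 | out 011 | ==
  [6] u=2 | in 011 | out 111 | ==

Converged values:
  [0] 011
  [1] 011
  [2] 111

111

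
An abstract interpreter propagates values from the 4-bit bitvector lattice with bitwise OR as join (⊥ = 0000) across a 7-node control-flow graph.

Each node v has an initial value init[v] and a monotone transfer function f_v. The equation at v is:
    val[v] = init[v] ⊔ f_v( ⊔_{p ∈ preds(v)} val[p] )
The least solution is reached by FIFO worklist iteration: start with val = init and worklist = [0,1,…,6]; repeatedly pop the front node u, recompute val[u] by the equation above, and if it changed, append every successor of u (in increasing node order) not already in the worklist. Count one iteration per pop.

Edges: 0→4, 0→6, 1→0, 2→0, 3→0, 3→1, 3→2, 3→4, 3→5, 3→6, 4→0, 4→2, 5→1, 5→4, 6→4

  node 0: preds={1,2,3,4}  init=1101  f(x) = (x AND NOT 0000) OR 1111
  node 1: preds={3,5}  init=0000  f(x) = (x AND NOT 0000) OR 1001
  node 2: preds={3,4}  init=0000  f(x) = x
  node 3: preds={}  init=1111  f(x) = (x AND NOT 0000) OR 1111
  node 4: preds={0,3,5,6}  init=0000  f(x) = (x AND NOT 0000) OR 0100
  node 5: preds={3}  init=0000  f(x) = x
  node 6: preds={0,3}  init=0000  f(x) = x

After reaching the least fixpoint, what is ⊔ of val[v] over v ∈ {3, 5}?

1111

Worklist (11 pops):
  #1 pop 0: in=1111 → 1111 (was 1101); enqueue []
  #2 pop 1: in=1111 → 1111 (was 0000); enqueue [0]
  #3 pop 2: in=1111 → 1111 (was 0000); enqueue []
  #4 pop 3: in=0000 → 1111 (no change)
  #5 pop 4: in=1111 → 1111 (was 0000); enqueue [2]
  #6 pop 5: in=1111 → 1111 (was 0000); enqueue [1,4]
  #7 pop 6: in=1111 → 1111 (was 0000); enqueue []
  #8 pop 0: in=1111 → 1111 (no change)
  #9 pop 2: in=1111 → 1111 (no change)
  #10 pop 1: in=1111 → 1111 (no change)
  #11 pop 4: in=1111 → 1111 (no change)

Fixpoint:
  val[0] = 1111
  val[1] = 1111
  val[2] = 1111
  val[3] = 1111
  val[4] = 1111
  val[5] = 1111
  val[6] = 1111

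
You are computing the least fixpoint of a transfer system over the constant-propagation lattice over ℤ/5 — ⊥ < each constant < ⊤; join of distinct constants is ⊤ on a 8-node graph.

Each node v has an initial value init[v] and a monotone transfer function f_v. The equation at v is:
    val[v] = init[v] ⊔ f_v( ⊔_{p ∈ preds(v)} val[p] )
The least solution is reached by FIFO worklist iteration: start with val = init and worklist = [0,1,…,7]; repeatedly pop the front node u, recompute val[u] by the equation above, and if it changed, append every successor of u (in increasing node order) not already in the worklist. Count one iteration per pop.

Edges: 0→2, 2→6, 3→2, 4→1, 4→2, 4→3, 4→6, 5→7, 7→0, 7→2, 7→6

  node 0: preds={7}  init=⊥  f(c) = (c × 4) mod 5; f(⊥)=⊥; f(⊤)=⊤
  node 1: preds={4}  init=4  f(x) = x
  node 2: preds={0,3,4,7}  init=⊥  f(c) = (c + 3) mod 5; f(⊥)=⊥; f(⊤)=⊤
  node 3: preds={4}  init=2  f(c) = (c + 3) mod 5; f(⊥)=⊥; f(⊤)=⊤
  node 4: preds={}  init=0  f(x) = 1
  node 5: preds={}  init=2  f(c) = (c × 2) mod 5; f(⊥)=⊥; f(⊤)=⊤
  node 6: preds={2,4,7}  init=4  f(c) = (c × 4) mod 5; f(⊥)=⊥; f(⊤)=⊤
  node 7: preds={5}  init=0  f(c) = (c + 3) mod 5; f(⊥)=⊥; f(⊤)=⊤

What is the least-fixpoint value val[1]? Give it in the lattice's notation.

Trace (11 dequeues):
  [1] u=0 | in 0 | out 0 | prev ⊥ | push {}
  [2] u=1 | in 0 | out ⊤ | prev 4 | push {}
  [3] u=2 | in ⊤ | out ⊤ | prev ⊥ | push {}
  [4] u=3 | in 0 | out ⊤ | prev 2 | push {2}
  [5] u=4 | in ⊥ | out ⊤ | prev 0 | push {1,3}
  [6] u=5 | in ⊥ | out 2 | ==
  [7] u=6 | in ⊤ | out ⊤ | prev 4 | push {}
  [8] u=7 | in 2 | out 0 | ==
  [9] u=2 | in ⊤ | out ⊤ | ==
  [10] u=1 | in ⊤ | out ⊤ | ==
  [11] u=3 | in ⊤ | out ⊤ | ==

Converged values:
  [0] 0
  [1] ⊤
  [2] ⊤
  [3] ⊤
  [4] ⊤
  [5] 2
  [6] ⊤
  [7] 0

⊤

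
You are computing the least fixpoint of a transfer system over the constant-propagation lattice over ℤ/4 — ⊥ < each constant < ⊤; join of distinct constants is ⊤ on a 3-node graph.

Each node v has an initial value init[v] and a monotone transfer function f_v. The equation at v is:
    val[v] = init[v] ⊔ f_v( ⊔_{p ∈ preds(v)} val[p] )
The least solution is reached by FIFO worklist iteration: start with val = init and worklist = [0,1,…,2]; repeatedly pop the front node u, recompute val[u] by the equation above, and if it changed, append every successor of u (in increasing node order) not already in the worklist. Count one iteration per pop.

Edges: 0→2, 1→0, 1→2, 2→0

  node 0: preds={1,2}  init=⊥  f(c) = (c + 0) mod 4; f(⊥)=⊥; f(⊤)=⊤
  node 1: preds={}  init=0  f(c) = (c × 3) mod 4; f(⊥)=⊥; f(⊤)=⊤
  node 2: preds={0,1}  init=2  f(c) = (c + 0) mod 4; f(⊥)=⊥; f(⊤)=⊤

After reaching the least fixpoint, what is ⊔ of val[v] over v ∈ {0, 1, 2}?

⊤

Trace (4 dequeues):
  [1] u=0 | in ⊤ | out ⊤ | prev ⊥ | push {}
  [2] u=1 | in ⊥ | out 0 | ==
  [3] u=2 | in ⊤ | out ⊤ | prev 2 | push {0}
  [4] u=0 | in ⊤ | out ⊤ | ==

Converged values:
  [0] ⊤
  [1] 0
  [2] ⊤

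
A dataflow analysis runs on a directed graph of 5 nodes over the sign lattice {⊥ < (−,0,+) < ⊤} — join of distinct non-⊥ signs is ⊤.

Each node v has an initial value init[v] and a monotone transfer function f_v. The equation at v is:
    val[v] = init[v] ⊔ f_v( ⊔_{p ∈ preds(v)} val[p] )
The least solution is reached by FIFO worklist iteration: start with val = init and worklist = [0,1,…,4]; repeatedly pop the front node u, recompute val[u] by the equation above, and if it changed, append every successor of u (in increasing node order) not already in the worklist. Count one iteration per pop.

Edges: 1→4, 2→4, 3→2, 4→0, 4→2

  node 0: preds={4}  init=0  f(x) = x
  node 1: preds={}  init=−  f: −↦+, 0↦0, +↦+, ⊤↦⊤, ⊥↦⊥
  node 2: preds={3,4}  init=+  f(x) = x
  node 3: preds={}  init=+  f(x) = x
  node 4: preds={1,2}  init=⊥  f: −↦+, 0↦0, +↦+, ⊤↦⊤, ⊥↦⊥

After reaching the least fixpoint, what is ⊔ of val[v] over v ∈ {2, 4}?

Iteration log — 8 steps:
  step 1. node 0  ⊔preds=⊥  new=0  stable
  step 2. node 1  ⊔preds=⊥  new=−  stable
  step 3. node 2  ⊔preds=+  new=+  stable
  step 4. node 3  ⊔preds=⊥  new=+  stable
  step 5. node 4  ⊔preds=⊤  new=⊤  old=⊥  +wl: 0,2
  step 6. node 0  ⊔preds=⊤  new=⊤  old=0  +wl: 
  step 7. node 2  ⊔preds=⊤  new=⊤  old=+  +wl: 4
  step 8. node 4  ⊔preds=⊤  new=⊤  stable

Least fixpoint reached:
  node 0: ⊤
  node 1: −
  node 2: ⊤
  node 3: +
  node 4: ⊤

⊤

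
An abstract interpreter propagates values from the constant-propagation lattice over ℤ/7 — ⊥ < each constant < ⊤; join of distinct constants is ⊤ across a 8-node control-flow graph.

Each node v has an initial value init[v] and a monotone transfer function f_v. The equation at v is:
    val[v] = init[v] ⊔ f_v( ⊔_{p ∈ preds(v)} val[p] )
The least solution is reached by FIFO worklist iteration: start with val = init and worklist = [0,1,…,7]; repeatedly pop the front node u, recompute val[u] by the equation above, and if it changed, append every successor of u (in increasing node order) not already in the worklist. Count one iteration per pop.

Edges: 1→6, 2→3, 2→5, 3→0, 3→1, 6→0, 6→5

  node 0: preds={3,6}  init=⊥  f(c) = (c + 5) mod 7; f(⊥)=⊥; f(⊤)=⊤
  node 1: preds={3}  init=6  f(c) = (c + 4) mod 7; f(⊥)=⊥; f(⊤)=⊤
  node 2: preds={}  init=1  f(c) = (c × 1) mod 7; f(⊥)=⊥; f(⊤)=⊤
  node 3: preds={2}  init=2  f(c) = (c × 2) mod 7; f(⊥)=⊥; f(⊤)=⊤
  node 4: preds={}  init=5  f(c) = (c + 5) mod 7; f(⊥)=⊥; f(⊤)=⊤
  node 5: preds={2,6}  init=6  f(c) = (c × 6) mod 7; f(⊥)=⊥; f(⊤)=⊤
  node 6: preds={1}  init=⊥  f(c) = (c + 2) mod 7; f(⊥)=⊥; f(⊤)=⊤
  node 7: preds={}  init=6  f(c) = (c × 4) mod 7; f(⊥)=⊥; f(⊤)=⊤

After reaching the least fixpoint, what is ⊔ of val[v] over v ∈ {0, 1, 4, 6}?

Trace (10 dequeues):
  [1] u=0 | in 2 | out 0 | prev ⊥ | push {}
  [2] u=1 | in 2 | out 6 | ==
  [3] u=2 | in ⊥ | out 1 | ==
  [4] u=3 | in 1 | out 2 | ==
  [5] u=4 | in ⊥ | out 5 | ==
  [6] u=5 | in 1 | out 6 | ==
  [7] u=6 | in 6 | out 1 | prev ⊥ | push {0,5}
  [8] u=7 | in ⊥ | out 6 | ==
  [9] u=0 | in ⊤ | out ⊤ | prev 0 | push {}
  [10] u=5 | in 1 | out 6 | ==

Converged values:
  [0] ⊤
  [1] 6
  [2] 1
  [3] 2
  [4] 5
  [5] 6
  [6] 1
  [7] 6

⊤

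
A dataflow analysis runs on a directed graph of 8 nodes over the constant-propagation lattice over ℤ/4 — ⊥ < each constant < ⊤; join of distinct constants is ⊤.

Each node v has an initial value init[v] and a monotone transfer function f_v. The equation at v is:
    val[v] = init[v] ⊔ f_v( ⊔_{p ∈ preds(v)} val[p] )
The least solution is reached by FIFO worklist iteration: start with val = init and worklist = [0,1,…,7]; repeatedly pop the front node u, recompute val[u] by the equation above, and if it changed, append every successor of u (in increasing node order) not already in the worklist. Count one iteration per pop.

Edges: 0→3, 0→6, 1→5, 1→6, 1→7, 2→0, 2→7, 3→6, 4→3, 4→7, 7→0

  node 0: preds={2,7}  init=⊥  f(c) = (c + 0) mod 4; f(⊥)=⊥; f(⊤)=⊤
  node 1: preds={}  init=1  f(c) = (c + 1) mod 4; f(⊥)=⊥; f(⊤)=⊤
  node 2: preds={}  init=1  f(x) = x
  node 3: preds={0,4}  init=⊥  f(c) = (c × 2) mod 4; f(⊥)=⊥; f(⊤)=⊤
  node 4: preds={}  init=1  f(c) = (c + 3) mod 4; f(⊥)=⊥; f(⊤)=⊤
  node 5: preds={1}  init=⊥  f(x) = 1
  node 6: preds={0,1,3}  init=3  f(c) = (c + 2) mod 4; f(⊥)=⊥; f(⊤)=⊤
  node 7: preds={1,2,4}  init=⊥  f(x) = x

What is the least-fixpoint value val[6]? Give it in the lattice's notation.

⊤

Trace (9 dequeues):
  [1] u=0 | in 1 | out 1 | prev ⊥ | push {}
  [2] u=1 | in ⊥ | out 1 | ==
  [3] u=2 | in ⊥ | out 1 | ==
  [4] u=3 | in 1 | out 2 | prev ⊥ | push {}
  [5] u=4 | in ⊥ | out 1 | ==
  [6] u=5 | in 1 | out 1 | prev ⊥ | push {}
  [7] u=6 | in ⊤ | out ⊤ | prev 3 | push {}
  [8] u=7 | in 1 | out 1 | prev ⊥ | push {0}
  [9] u=0 | in 1 | out 1 | ==

Converged values:
  [0] 1
  [1] 1
  [2] 1
  [3] 2
  [4] 1
  [5] 1
  [6] ⊤
  [7] 1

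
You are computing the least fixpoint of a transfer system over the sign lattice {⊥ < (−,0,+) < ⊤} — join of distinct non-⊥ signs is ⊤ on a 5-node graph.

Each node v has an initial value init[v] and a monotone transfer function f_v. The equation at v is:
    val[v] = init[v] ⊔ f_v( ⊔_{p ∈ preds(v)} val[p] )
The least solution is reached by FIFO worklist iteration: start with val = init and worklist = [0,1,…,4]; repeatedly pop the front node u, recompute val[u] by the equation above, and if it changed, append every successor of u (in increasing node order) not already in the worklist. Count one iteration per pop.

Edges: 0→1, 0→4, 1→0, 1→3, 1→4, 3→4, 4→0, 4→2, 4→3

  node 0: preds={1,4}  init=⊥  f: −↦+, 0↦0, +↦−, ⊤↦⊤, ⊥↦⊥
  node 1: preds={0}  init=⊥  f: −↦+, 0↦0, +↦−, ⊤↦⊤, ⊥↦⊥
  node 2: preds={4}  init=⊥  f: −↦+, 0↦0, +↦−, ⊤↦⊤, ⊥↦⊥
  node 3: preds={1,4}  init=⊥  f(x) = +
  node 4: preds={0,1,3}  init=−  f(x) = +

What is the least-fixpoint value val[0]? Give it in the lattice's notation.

Worklist (12 pops):
  #1 pop 0: in=− → + (was ⊥); enqueue []
  #2 pop 1: in=+ → − (was ⊥); enqueue [0]
  #3 pop 2: in=− → + (was ⊥); enqueue []
  #4 pop 3: in=− → + (was ⊥); enqueue []
  #5 pop 4: in=⊤ → ⊤ (was −); enqueue [2,3]
  #6 pop 0: in=⊤ → ⊤ (was +); enqueue [1,4]
  #7 pop 2: in=⊤ → ⊤ (was +); enqueue []
  #8 pop 3: in=⊤ → + (no change)
  #9 pop 1: in=⊤ → ⊤ (was −); enqueue [0,3]
  #10 pop 4: in=⊤ → ⊤ (no change)
  #11 pop 0: in=⊤ → ⊤ (no change)
  #12 pop 3: in=⊤ → + (no change)

Fixpoint:
  val[0] = ⊤
  val[1] = ⊤
  val[2] = ⊤
  val[3] = +
  val[4] = ⊤

⊤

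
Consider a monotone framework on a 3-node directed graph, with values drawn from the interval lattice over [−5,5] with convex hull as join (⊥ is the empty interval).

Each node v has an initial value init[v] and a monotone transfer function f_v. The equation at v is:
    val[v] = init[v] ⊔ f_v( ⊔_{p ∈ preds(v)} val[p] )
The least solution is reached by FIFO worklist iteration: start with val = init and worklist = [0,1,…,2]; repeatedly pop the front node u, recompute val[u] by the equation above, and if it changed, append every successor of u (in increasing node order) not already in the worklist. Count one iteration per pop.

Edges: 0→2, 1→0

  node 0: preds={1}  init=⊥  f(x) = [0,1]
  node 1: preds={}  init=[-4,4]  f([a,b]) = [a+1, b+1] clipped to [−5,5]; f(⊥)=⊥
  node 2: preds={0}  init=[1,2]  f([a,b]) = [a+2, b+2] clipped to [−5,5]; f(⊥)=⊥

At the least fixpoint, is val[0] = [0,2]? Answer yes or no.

no

Trace (3 dequeues):
  [1] u=0 | in [-4,4] | out [0,1] | prev ⊥ | push {}
  [2] u=1 | in ⊥ | out [-4,4] | ==
  [3] u=2 | in [0,1] | out [1,3] | prev [1,2] | push {}

Converged values:
  [0] [0,1]
  [1] [-4,4]
  [2] [1,3]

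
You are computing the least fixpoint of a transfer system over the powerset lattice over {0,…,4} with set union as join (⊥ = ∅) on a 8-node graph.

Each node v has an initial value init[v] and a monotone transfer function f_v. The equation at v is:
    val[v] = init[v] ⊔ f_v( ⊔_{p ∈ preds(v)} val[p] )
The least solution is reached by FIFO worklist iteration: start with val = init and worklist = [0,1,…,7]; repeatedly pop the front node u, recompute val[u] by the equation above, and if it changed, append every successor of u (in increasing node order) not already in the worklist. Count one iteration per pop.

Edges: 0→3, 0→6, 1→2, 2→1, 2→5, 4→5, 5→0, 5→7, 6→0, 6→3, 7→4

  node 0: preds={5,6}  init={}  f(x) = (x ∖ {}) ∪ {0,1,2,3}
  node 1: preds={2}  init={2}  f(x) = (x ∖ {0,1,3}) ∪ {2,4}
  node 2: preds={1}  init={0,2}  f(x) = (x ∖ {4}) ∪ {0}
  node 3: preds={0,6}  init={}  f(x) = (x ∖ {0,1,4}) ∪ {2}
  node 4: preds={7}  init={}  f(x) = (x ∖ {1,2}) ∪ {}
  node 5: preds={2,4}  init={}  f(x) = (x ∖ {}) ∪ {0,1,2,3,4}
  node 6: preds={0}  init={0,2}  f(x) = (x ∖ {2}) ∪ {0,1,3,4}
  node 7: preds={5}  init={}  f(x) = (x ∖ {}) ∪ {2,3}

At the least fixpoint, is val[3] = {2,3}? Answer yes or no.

yes

Trace (13 dequeues):
  [1] u=0 | in {0,2} | out {0,1,2,3} | prev {} | push {}
  [2] u=1 | in {0,2} | out {2,4} | prev {2} | push {}
  [3] u=2 | in {2,4} | out {0,2} | ==
  [4] u=3 | in {0,1,2,3} | out {2,3} | prev {} | push {}
  [5] u=4 | in {} | out {} | ==
  [6] u=5 | in {0,2} | out {0,1,2,3,4} | prev {} | push {0}
  [7] u=6 | in {0,1,2,3} | out {0,1,2,3,4} | prev {0,2} | push {3}
  [8] u=7 | in {0,1,2,3,4} | out {0,1,2,3,4} | prev {} | push {4}
  [9] u=0 | in {0,1,2,3,4} | out {0,1,2,3,4} | prev {0,1,2,3} | push {6}
  [10] u=3 | in {0,1,2,3,4} | out {2,3} | ==
  [11] u=4 | in {0,1,2,3,4} | out {0,3,4} | prev {} | push {5}
  [12] u=6 | in {0,1,2,3,4} | out {0,1,2,3,4} | ==
  [13] u=5 | in {0,2,3,4} | out {0,1,2,3,4} | ==

Converged values:
  [0] {0,1,2,3,4}
  [1] {2,4}
  [2] {0,2}
  [3] {2,3}
  [4] {0,3,4}
  [5] {0,1,2,3,4}
  [6] {0,1,2,3,4}
  [7] {0,1,2,3,4}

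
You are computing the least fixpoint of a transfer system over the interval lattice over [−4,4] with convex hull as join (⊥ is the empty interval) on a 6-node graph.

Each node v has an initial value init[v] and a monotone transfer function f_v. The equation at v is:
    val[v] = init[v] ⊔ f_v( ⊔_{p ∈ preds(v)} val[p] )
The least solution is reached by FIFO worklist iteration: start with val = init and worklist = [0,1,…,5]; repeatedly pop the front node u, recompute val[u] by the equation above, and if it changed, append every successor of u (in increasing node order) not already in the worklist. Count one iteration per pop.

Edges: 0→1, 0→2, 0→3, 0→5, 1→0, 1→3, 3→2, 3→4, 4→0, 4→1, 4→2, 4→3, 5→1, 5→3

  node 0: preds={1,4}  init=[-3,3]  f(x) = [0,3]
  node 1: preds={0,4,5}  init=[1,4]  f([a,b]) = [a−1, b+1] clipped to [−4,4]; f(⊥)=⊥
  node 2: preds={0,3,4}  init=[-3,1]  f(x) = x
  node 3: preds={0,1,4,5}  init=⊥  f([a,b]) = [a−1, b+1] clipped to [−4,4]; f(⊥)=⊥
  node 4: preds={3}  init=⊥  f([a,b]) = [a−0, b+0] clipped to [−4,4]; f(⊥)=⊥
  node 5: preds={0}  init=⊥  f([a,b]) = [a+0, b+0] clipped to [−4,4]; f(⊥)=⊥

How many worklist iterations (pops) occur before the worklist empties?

Worklist (10 pops):
  #1 pop 0: in=[1,4] → [-3,3] (no change)
  #2 pop 1: in=[-3,3] → [-4,4] (was [1,4]); enqueue [0]
  #3 pop 2: in=[-3,3] → [-3,3] (was [-3,1]); enqueue []
  #4 pop 3: in=[-4,4] → [-4,4] (was ⊥); enqueue [2]
  #5 pop 4: in=[-4,4] → [-4,4] (was ⊥); enqueue [1,3]
  #6 pop 5: in=[-3,3] → [-3,3] (was ⊥); enqueue []
  #7 pop 0: in=[-4,4] → [-3,3] (no change)
  #8 pop 2: in=[-4,4] → [-4,4] (was [-3,3]); enqueue []
  #9 pop 1: in=[-4,4] → [-4,4] (no change)
  #10 pop 3: in=[-4,4] → [-4,4] (no change)

Fixpoint:
  val[0] = [-3,3]
  val[1] = [-4,4]
  val[2] = [-4,4]
  val[3] = [-4,4]
  val[4] = [-4,4]
  val[5] = [-3,3]

10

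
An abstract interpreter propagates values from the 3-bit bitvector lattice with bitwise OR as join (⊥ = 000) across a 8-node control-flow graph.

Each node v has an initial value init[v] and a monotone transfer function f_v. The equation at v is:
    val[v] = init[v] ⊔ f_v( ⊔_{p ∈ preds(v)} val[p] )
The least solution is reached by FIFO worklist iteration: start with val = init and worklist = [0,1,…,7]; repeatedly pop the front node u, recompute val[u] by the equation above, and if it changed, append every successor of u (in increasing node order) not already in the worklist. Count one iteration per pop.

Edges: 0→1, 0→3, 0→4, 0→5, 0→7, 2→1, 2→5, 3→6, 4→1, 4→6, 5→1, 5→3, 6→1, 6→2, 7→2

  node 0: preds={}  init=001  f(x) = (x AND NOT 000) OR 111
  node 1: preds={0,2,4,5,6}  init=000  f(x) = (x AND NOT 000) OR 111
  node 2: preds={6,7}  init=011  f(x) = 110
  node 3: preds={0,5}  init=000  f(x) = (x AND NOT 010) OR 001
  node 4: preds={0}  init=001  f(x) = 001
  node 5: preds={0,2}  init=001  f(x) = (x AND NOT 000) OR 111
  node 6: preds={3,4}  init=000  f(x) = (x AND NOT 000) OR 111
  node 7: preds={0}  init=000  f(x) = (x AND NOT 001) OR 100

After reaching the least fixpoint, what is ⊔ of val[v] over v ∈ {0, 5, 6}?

111

Iteration log — 11 steps:
  step 1. node 0  ⊔preds=000  new=111  old=001  +wl: 
  step 2. node 1  ⊔preds=111  new=111  old=000  +wl: 
  step 3. node 2  ⊔preds=000  new=111  old=011  +wl: 1
  step 4. node 3  ⊔preds=111  new=101  old=000  +wl: 
  step 5. node 4  ⊔preds=111  new=001  stable
  step 6. node 5  ⊔preds=111  new=111  old=001  +wl: 3
  step 7. node 6  ⊔preds=101  new=111  old=000  +wl: 2
  step 8. node 7  ⊔preds=111  new=110  old=000  +wl: 
  step 9. node 1  ⊔preds=111  new=111  stable
  step 10. node 3  ⊔preds=111  new=101  stable
  step 11. node 2  ⊔preds=111  new=111  stable

Least fixpoint reached:
  node 0: 111
  node 1: 111
  node 2: 111
  node 3: 101
  node 4: 001
  node 5: 111
  node 6: 111
  node 7: 110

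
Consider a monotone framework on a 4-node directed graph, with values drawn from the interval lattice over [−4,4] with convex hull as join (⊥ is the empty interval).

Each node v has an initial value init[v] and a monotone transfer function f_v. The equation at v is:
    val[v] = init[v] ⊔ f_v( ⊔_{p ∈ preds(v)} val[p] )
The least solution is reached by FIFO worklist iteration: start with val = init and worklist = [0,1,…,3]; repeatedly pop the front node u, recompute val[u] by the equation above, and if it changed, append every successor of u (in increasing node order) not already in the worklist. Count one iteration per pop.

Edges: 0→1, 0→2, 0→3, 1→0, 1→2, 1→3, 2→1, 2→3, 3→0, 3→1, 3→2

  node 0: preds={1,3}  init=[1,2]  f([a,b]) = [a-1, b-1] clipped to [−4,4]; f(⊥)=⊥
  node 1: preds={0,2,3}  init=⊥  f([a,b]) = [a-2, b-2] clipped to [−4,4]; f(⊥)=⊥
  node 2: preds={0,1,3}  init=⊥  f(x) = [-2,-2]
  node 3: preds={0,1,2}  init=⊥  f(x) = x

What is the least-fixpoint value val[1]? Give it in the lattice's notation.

[-4,0]

Worklist (12 pops):
  #1 pop 0: in=⊥ → [1,2] (no change)
  #2 pop 1: in=[1,2] → [-1,0] (was ⊥); enqueue [0]
  #3 pop 2: in=[-1,2] → [-2,-2] (was ⊥); enqueue [1]
  #4 pop 3: in=[-2,2] → [-2,2] (was ⊥); enqueue [2]
  #5 pop 0: in=[-2,2] → [-3,2] (was [1,2]); enqueue [3]
  #6 pop 1: in=[-3,2] → [-4,0] (was [-1,0]); enqueue [0]
  #7 pop 2: in=[-4,2] → [-2,-2] (no change)
  #8 pop 3: in=[-4,2] → [-4,2] (was [-2,2]); enqueue [1,2]
  #9 pop 0: in=[-4,2] → [-4,2] (was [-3,2]); enqueue [3]
  #10 pop 1: in=[-4,2] → [-4,0] (no change)
  #11 pop 2: in=[-4,2] → [-2,-2] (no change)
  #12 pop 3: in=[-4,2] → [-4,2] (no change)

Fixpoint:
  val[0] = [-4,2]
  val[1] = [-4,0]
  val[2] = [-2,-2]
  val[3] = [-4,2]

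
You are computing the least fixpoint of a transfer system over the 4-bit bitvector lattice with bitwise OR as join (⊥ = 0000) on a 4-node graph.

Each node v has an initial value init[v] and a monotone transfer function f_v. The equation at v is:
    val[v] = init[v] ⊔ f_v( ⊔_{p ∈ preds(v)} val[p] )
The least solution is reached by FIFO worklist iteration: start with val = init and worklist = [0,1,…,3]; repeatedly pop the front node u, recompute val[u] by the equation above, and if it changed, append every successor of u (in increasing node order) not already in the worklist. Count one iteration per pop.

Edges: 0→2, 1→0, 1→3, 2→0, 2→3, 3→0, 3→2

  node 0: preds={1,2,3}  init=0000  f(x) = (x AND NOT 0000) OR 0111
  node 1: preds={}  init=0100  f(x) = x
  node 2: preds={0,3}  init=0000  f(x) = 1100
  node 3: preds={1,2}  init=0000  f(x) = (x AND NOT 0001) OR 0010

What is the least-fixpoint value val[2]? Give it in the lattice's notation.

Iteration log — 6 steps:
  step 1. node 0  ⊔preds=0100  new=0111  old=0000  +wl: 
  step 2. node 1  ⊔preds=0000  new=0100  stable
  step 3. node 2  ⊔preds=0111  new=1100  old=0000  +wl: 0
  step 4. node 3  ⊔preds=1100  new=1110  old=0000  +wl: 2
  step 5. node 0  ⊔preds=1110  new=1111  old=0111  +wl: 
  step 6. node 2  ⊔preds=1111  new=1100  stable

Least fixpoint reached:
  node 0: 1111
  node 1: 0100
  node 2: 1100
  node 3: 1110

1100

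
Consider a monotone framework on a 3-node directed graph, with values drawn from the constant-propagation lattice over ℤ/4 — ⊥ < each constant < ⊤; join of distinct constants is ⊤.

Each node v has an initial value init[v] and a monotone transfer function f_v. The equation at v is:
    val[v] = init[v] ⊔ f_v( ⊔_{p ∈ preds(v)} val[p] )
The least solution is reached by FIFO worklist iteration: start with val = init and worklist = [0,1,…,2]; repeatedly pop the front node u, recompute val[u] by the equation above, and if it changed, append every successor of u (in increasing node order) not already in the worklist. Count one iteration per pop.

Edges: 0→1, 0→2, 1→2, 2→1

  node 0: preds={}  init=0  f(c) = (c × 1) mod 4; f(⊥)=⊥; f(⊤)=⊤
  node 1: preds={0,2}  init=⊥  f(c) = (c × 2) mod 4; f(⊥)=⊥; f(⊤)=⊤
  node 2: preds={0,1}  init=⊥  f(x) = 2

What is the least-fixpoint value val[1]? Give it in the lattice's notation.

Iteration log — 5 steps:
  step 1. node 0  ⊔preds=⊥  new=0  stable
  step 2. node 1  ⊔preds=0  new=0  old=⊥  +wl: 
  step 3. node 2  ⊔preds=0  new=2  old=⊥  +wl: 1
  step 4. node 1  ⊔preds=⊤  new=⊤  old=0  +wl: 2
  step 5. node 2  ⊔preds=⊤  new=2  stable

Least fixpoint reached:
  node 0: 0
  node 1: ⊤
  node 2: 2

⊤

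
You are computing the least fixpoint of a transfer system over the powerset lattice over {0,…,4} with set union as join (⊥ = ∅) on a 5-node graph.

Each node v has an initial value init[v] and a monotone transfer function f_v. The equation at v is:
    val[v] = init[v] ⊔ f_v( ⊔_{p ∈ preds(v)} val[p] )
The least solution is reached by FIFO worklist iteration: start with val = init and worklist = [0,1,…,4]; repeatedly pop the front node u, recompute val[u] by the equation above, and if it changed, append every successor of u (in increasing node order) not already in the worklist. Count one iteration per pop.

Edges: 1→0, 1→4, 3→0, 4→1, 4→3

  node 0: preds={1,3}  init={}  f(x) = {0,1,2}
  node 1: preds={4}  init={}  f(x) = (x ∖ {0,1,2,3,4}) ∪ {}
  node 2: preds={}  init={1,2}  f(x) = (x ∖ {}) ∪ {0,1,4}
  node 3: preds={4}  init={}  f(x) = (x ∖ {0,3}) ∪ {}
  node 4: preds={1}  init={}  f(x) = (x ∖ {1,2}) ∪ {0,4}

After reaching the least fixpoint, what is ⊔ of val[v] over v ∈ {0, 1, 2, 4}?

Worklist (8 pops):
  #1 pop 0: in={} → {0,1,2} (was {}); enqueue []
  #2 pop 1: in={} → {} (no change)
  #3 pop 2: in={} → {0,1,2,4} (was {1,2}); enqueue []
  #4 pop 3: in={} → {} (no change)
  #5 pop 4: in={} → {0,4} (was {}); enqueue [1,3]
  #6 pop 1: in={0,4} → {} (no change)
  #7 pop 3: in={0,4} → {4} (was {}); enqueue [0]
  #8 pop 0: in={4} → {0,1,2} (no change)

Fixpoint:
  val[0] = {0,1,2}
  val[1] = {}
  val[2] = {0,1,2,4}
  val[3] = {4}
  val[4] = {0,4}

{0,1,2,4}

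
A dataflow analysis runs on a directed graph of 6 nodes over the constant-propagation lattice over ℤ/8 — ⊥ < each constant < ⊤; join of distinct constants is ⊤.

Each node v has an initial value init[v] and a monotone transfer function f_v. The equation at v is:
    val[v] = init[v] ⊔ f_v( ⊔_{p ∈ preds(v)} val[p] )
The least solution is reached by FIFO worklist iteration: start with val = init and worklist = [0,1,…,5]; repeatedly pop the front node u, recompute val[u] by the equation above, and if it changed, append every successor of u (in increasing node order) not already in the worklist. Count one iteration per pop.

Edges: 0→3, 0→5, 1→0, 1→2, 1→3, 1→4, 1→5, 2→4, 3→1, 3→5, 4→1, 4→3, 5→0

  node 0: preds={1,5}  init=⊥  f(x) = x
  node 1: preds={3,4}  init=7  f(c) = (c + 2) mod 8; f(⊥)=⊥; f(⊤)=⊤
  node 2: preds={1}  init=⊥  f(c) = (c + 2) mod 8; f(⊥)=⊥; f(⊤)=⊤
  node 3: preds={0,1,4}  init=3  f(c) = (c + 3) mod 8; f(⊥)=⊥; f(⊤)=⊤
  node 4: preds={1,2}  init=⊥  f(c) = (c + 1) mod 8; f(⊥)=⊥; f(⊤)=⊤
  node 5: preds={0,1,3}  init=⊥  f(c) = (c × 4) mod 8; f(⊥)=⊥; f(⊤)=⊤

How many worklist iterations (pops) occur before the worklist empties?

10

Trace (10 dequeues):
  [1] u=0 | in 7 | out 7 | prev ⊥ | push {}
  [2] u=1 | in 3 | out ⊤ | prev 7 | push {0}
  [3] u=2 | in ⊤ | out ⊤ | prev ⊥ | push {}
  [4] u=3 | in ⊤ | out ⊤ | prev 3 | push {1}
  [5] u=4 | in ⊤ | out ⊤ | prev ⊥ | push {3}
  [6] u=5 | in ⊤ | out ⊤ | prev ⊥ | push {}
  [7] u=0 | in ⊤ | out ⊤ | prev 7 | push {5}
  [8] u=1 | in ⊤ | out ⊤ | ==
  [9] u=3 | in ⊤ | out ⊤ | ==
  [10] u=5 | in ⊤ | out ⊤ | ==

Converged values:
  [0] ⊤
  [1] ⊤
  [2] ⊤
  [3] ⊤
  [4] ⊤
  [5] ⊤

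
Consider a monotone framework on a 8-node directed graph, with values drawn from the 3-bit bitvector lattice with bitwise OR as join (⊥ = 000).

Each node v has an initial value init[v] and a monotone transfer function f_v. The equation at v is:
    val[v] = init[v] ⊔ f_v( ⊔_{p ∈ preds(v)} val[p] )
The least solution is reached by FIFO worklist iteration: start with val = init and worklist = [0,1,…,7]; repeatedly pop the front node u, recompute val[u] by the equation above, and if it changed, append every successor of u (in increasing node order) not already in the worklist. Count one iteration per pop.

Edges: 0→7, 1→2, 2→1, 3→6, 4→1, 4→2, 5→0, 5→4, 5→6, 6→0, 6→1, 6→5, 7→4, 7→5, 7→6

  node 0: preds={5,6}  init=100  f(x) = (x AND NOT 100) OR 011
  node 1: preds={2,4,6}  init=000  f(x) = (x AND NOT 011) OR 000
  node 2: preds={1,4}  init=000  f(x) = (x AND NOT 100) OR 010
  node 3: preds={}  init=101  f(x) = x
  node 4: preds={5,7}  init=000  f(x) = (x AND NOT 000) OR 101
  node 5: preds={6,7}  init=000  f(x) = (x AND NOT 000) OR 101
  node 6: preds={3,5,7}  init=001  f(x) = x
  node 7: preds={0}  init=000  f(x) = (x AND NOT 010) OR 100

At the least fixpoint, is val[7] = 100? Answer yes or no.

Trace (15 dequeues):
  [1] u=0 | in 001 | out 111 | prev 100 | push {}
  [2] u=1 | in 001 | out 000 | ==
  [3] u=2 | in 000 | out 010 | prev 000 | push {1}
  [4] u=3 | in 000 | out 101 | ==
  [5] u=4 | in 000 | out 101 | prev 000 | push {2}
  [6] u=5 | in 001 | out 101 | prev 000 | push {0,4}
  [7] u=6 | in 101 | out 101 | prev 001 | push {5}
  [8] u=7 | in 111 | out 101 | prev 000 | push {6}
  [9] u=1 | in 111 | out 100 | prev 000 | push {}
  [10] u=2 | in 101 | out 011 | prev 010 | push {1}
  [11] u=0 | in 101 | out 111 | ==
  [12] u=4 | in 101 | out 101 | ==
  [13] u=5 | in 101 | out 101 | ==
  [14] u=6 | in 101 | out 101 | ==
  [15] u=1 | in 111 | out 100 | ==

Converged values:
  [0] 111
  [1] 100
  [2] 011
  [3] 101
  [4] 101
  [5] 101
  [6] 101
  [7] 101

no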